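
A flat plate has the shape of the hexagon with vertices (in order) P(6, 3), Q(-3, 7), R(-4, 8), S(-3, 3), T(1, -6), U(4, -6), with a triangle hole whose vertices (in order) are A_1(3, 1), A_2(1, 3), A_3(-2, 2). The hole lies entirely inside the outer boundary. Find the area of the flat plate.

Outer boundary:
P→Q: (6)(7) − (-3)(3) = 51
Q→R: (-3)(8) − (-4)(7) = 4
R→S: (-4)(3) − (-3)(8) = 12
S→T: (-3)(-6) − (1)(3) = 15
T→U: (1)(-6) − (4)(-6) = 18
U→P: (4)(3) − (6)(-6) = 48
Σ = 148
Area = |Σ|/2 = 74.
Hole:
Cross-terms: 8, 8, -8  ⇒  Σ = 8
Area = |Σ|/2 = 4.
Net area = 74 − 4 = 70.

70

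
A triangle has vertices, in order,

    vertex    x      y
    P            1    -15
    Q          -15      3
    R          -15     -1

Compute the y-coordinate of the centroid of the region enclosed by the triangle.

-13/3

Apply the shoelace (surveyor's) formula. First the cross-terms c_i = x_i·y_{i+1} − x_{i+1}·y_i:
  -222, 60, 226  ⇒  2A = 64, A = 32.
Then Σ (y_i + y_{i+1})·c_i = -832, so ȳ = -832 / (6·32) = -13/3.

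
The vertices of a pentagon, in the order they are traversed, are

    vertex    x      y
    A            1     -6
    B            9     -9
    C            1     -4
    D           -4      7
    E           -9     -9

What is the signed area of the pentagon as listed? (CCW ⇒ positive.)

85.5

Apply the surveyor's formula: 2A = Σ (x_i·y_{i+1} − x_{i+1}·y_i), indices taken mod 5.
A→B: (1)(-9) − (9)(-6) = 45
B→C: (9)(-4) − (1)(-9) = -27
C→D: (1)(7) − (-4)(-4) = -9
D→E: (-4)(-9) − (-9)(7) = 99
E→A: (-9)(-6) − (1)(-9) = 63
Σ = 171
Signed area = Σ/2 = 85.5 (positive ⇒ counter-clockwise traversal).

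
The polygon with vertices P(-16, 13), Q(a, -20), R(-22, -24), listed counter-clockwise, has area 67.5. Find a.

The doubled signed area Σ (x_i y_{i+1} − x_{i+1} y_i) is linear in a.
With a=0 it equals -790; the coefficient of a is -37 (from the two edges through Q).
So -37·a + -790 = 2·67.5 = 135 ⇒ a = -25.

-25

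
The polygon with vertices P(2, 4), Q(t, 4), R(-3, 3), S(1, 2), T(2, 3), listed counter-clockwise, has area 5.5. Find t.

1

The doubled signed area Σ (x_i y_{i+1} − x_{i+1} y_i) is linear in t.
With t=0 it equals 12; the coefficient of t is -1 (from the two edges through Q).
So -1·t + 12 = 2·5.5 = 11 ⇒ t = 1.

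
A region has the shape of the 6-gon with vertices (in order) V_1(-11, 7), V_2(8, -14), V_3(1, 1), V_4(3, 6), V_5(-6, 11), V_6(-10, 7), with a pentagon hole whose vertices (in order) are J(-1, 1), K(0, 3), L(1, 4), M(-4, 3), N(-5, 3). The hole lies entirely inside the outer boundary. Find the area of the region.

126.5

Outer boundary:
Apply the surveyor's formula: 2A = Σ (x_i·y_{i+1} − x_{i+1}·y_i), indices taken mod 6.
Cross-terms: 98, 22, 3, 69, 68, 7  ⇒  Σ = 267
Area = |Σ|/2 = 133.5.
Hole:
Apply Gauss's area formula: 2A = Σ (x_i·y_{i+1} − x_{i+1}·y_i), indices taken mod 5.
Σ = (-3) + (-3) + (19) + (3) + (-2) = 14
Area = |Σ|/2 = 7.
Net area = 133.5 − 7 = 126.5.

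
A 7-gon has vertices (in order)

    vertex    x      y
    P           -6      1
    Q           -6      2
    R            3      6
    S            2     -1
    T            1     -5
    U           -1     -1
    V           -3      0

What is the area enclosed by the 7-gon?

42

P→Q: (-6)(2) − (-6)(1) = -6
Q→R: (-6)(6) − (3)(2) = -42
R→S: (3)(-1) − (2)(6) = -15
S→T: (2)(-5) − (1)(-1) = -9
T→U: (1)(-1) − (-1)(-5) = -6
U→V: (-1)(0) − (-3)(-1) = -3
V→P: (-3)(1) − (-6)(0) = -3
Σ = -84
Area = |Σ|/2 = 42.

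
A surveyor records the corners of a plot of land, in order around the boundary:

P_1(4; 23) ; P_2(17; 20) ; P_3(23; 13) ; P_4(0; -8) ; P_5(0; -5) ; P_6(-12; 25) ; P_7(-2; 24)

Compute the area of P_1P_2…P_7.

P_1→P_2: (4)(20) − (17)(23) = -311
P_2→P_3: (17)(13) − (23)(20) = -239
P_3→P_4: (23)(-8) − (0)(13) = -184
P_4→P_5: (0)(-5) − (0)(-8) = 0
P_5→P_6: (0)(25) − (-12)(-5) = -60
P_6→P_7: (-12)(24) − (-2)(25) = -238
P_7→P_1: (-2)(23) − (4)(24) = -142
Σ = -1174
Area = |Σ|/2 = 587.

587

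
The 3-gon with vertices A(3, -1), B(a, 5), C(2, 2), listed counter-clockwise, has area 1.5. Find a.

2

The doubled signed area Σ (x_i y_{i+1} − x_{i+1} y_i) is linear in a.
With a=0 it equals -3; the coefficient of a is 3 (from the two edges through B).
So 3·a + -3 = 2·1.5 = 3 ⇒ a = 2.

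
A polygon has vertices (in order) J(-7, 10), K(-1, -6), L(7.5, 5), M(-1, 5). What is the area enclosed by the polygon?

Apply Gauss's area formula: 2A = Σ (x_i·y_{i+1} − x_{i+1}·y_i), indices taken mod 4.
Σ = (52) + (40) + (42.5) + (25) = 159.5
Area = |Σ|/2 = 79.75.

79.75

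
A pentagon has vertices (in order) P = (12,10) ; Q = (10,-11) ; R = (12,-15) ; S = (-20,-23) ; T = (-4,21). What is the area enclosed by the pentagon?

815

Apply the shoelace formula: 2A = Σ (x_i·y_{i+1} − x_{i+1}·y_i), indices taken mod 5.
P→Q: (12)(-11) − (10)(10) = -232
Q→R: (10)(-15) − (12)(-11) = -18
R→S: (12)(-23) − (-20)(-15) = -576
S→T: (-20)(21) − (-4)(-23) = -512
T→P: (-4)(10) − (12)(21) = -292
Σ = -1630
Area = |Σ|/2 = 815.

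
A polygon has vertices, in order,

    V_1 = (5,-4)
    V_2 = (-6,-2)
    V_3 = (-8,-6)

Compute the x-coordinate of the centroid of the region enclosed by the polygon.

-3

Apply Gauss's area formula. First the cross-terms c_i = x_i·y_{i+1} − x_{i+1}·y_i:
  -34, 20, 62  ⇒  2A = 48, A = 24.
Then Σ (x_i + x_{i+1})·c_i = -432, so x̄ = -432 / (6·24) = -3.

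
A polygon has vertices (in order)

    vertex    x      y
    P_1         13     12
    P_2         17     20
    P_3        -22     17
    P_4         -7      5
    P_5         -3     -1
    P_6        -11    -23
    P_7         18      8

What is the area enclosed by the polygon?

656

Apply Gauss's area formula: 2A = Σ (x_i·y_{i+1} − x_{i+1}·y_i), indices taken mod 7.
P_1→P_2: (13)(20) − (17)(12) = 56
P_2→P_3: (17)(17) − (-22)(20) = 729
P_3→P_4: (-22)(5) − (-7)(17) = 9
P_4→P_5: (-7)(-1) − (-3)(5) = 22
P_5→P_6: (-3)(-23) − (-11)(-1) = 58
P_6→P_7: (-11)(8) − (18)(-23) = 326
P_7→P_1: (18)(12) − (13)(8) = 112
Σ = 1312
Area = |Σ|/2 = 656.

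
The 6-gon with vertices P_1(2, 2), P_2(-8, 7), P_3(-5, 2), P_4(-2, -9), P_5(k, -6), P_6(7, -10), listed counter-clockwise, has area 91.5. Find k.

The doubled signed area Σ (x_i y_{i+1} − x_{i+1} y_i) is linear in k.
With k=0 it equals 186; the coefficient of k is -1 (from the two edges through P_5).
So -1·k + 186 = 2·91.5 = 183 ⇒ k = 3.

3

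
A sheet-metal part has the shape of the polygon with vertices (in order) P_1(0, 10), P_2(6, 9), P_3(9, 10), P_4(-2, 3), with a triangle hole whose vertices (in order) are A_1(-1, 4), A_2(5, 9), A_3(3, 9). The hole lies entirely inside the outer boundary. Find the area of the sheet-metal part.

Outer boundary:
Σ = (-60) + (-21) + (47) + (-20) = -54
Area = |Σ|/2 = 27.
Hole:
Cross-terms: -29, 18, 21  ⇒  Σ = 10
Area = |Σ|/2 = 5.
Net area = 27 − 5 = 22.

22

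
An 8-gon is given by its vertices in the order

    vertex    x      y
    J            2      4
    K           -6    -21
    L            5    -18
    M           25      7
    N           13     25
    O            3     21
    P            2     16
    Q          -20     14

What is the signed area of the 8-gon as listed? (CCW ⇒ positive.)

Apply the shoelace formula: 2A = Σ (x_i·y_{i+1} − x_{i+1}·y_i), indices taken mod 8.
Cross-terms: -18, 213, 485, 534, 198, 6, 348, -108  ⇒  Σ = 1658
Signed area = Σ/2 = 829 (positive ⇒ counter-clockwise traversal).

829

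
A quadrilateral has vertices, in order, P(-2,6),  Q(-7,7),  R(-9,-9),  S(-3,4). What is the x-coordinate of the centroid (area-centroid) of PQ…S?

Apply the shoelace formula. First the cross-terms c_i = x_i·y_{i+1} − x_{i+1}·y_i:
  28, 126, -63, -10  ⇒  2A = 81, A = 40.5.
Then Σ (x_i + x_{i+1})·c_i = -1462, so x̄ = -1462 / (6·40.5) = -1462/243.

-1462/243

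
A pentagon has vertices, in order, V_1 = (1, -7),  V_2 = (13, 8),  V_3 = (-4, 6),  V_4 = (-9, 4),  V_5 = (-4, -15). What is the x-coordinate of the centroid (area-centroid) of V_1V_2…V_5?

-10/63

Apply the shoelace (surveyor's) formula. First the cross-terms c_i = x_i·y_{i+1} − x_{i+1}·y_i:
  99, 110, 38, 151, 43  ⇒  2A = 441, A = 220.5.
Then Σ (x_i + x_{i+1})·c_i = -210, so x̄ = -210 / (6·220.5) = -10/63.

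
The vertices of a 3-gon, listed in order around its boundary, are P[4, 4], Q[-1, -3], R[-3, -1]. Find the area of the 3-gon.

12

Cross-terms: -8, -8, -8  ⇒  Σ = -24
Area = |Σ|/2 = 12.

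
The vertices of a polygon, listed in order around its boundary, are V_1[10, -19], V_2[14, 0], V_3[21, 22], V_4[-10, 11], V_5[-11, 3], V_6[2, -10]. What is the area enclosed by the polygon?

641

Apply the surveyor's formula: 2A = Σ (x_i·y_{i+1} − x_{i+1}·y_i), indices taken mod 6.
V_1→V_2: (10)(0) − (14)(-19) = 266
V_2→V_3: (14)(22) − (21)(0) = 308
V_3→V_4: (21)(11) − (-10)(22) = 451
V_4→V_5: (-10)(3) − (-11)(11) = 91
V_5→V_6: (-11)(-10) − (2)(3) = 104
V_6→V_1: (2)(-19) − (10)(-10) = 62
Σ = 1282
Area = |Σ|/2 = 641.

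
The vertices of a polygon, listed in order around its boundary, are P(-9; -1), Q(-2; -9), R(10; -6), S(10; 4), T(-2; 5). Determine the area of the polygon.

Σ = (79) + (102) + (100) + (58) + (47) = 386
Area = |Σ|/2 = 193.

193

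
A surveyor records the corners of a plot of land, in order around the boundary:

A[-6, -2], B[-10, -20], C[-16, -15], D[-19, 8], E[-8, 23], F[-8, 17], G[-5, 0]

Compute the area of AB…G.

Σ = (100) + (-170) + (-413) + (-373) + (48) + (85) + (10) = -713
Area = |Σ|/2 = 356.5.

356.5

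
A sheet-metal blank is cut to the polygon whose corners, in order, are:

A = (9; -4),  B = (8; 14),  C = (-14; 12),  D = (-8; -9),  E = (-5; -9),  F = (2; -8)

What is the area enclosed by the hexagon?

A→B: (9)(14) − (8)(-4) = 158
B→C: (8)(12) − (-14)(14) = 292
C→D: (-14)(-9) − (-8)(12) = 222
D→E: (-8)(-9) − (-5)(-9) = 27
E→F: (-5)(-8) − (2)(-9) = 58
F→A: (2)(-4) − (9)(-8) = 64
Σ = 821
Area = |Σ|/2 = 410.5.

410.5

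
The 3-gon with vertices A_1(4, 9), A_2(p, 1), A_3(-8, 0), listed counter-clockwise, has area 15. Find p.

Write out the shoelace sum; only the two edges meeting at A_2 involve p:
2·Area = [(4·1 − p·9) + (p·0 − (-8)·1)] + -72
       = -9·p + -60 = 30
⇒ p = -10.

-10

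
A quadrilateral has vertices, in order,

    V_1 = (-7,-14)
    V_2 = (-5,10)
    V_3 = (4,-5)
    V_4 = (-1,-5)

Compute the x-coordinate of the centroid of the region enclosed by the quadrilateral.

-596/201

Apply Gauss's area formula. First the cross-terms c_i = x_i·y_{i+1} − x_{i+1}·y_i:
  -140, -15, -25, -21  ⇒  2A = -201, A = -100.5.
Then Σ (x_i + x_{i+1})·c_i = 1788, so x̄ = 1788 / (6·(-100.5)) = -596/201.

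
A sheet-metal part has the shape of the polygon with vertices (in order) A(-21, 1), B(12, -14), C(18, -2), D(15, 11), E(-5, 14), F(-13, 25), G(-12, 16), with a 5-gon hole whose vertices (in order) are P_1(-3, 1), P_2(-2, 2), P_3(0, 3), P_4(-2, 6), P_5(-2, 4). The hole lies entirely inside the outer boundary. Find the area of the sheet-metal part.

733

Outer boundary:
Apply the surveyor's formula: 2A = Σ (x_i·y_{i+1} − x_{i+1}·y_i), indices taken mod 7.
Σ = (282) + (228) + (228) + (265) + (57) + (92) + (324) = 1476
Area = |Σ|/2 = 738.
Hole:
Apply the shoelace (surveyor's) formula: 2A = Σ (x_i·y_{i+1} − x_{i+1}·y_i), indices taken mod 5.
Σ = (-4) + (-6) + (6) + (4) + (10) = 10
Area = |Σ|/2 = 5.
Net area = 738 − 5 = 733.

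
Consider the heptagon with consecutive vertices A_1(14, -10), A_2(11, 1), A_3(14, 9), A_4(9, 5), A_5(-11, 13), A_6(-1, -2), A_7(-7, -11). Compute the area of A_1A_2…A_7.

Apply the shoelace formula: 2A = Σ (x_i·y_{i+1} − x_{i+1}·y_i), indices taken mod 7.
Cross-terms: 124, 85, -11, 172, 35, -3, 224  ⇒  Σ = 626
Area = |Σ|/2 = 313.

313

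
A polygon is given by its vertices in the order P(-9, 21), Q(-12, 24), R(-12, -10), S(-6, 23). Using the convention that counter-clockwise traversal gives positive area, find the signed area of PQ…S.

94.5

Apply the surveyor's formula: 2A = Σ (x_i·y_{i+1} − x_{i+1}·y_i), indices taken mod 4.
P→Q: (-9)(24) − (-12)(21) = 36
Q→R: (-12)(-10) − (-12)(24) = 408
R→S: (-12)(23) − (-6)(-10) = -336
S→P: (-6)(21) − (-9)(23) = 81
Σ = 189
Signed area = Σ/2 = 94.5 (positive ⇒ counter-clockwise traversal).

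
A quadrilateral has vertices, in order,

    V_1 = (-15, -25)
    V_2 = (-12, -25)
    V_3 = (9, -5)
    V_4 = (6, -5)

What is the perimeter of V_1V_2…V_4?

|V_1V_2| = √((3)² + (0)²) = √9 = 3
|V_2V_3| = √((21)² + (20)²) = √841 = 29
|V_3V_4| = √((-3)² + (0)²) = √9 = 3
|V_4V_1| = √((-21)² + (-20)²) = √841 = 29
Perimeter = 3 + 29 + 3 + 29 = 64.

64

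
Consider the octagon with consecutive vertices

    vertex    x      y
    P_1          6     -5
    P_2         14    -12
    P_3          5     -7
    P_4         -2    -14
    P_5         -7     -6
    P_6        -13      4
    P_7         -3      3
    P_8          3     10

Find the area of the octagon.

Apply the shoelace (surveyor's) formula: 2A = Σ (x_i·y_{i+1} − x_{i+1}·y_i), indices taken mod 8.
Σ = (-2) + (-38) + (-84) + (-86) + (-106) + (-27) + (-39) + (-75) = -457
Area = |Σ|/2 = 228.5.

228.5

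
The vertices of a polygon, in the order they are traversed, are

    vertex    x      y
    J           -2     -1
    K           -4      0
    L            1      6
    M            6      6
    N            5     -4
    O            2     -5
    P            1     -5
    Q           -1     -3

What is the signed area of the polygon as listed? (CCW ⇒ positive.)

Cross-terms: -4, -24, -30, -54, -17, -5, -8, -5  ⇒  Σ = -147
Signed area = Σ/2 = -73.5 (negative ⇒ clockwise traversal).

-73.5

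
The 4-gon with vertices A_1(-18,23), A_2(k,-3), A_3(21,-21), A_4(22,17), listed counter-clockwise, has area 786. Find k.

4

Write out the shoelace sum; only the two edges meeting at A_2 involve k:
2·Area = [((-18)·(-3) − k·23) + (k·(-21) − 21·(-3))] + 1631
       = -44·k + 1748 = 1572
⇒ k = 4.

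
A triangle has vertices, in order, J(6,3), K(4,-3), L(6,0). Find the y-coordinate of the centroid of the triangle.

0

Apply the shoelace formula. First the cross-terms c_i = x_i·y_{i+1} − x_{i+1}·y_i:
  -30, 18, 18  ⇒  2A = 6, A = 3.
Then Σ (y_i + y_{i+1})·c_i = 0, so ȳ = 0 / (6·3) = 0.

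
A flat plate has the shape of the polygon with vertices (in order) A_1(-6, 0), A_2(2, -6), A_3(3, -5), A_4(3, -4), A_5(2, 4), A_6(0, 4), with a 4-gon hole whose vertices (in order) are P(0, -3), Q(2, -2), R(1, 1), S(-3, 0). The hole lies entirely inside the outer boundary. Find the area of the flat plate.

Outer boundary:
Σ = (36) + (8) + (3) + (20) + (8) + (24) = 99
Area = |Σ|/2 = 49.5.
Hole:
Apply the shoelace formula: 2A = Σ (x_i·y_{i+1} − x_{i+1}·y_i), indices taken mod 4.
Cross-terms: 6, 4, 3, 9  ⇒  Σ = 22
Area = |Σ|/2 = 11.
Net area = 49.5 − 11 = 38.5.

38.5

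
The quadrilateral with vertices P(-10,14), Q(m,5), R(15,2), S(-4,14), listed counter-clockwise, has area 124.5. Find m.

-6

Write out the shoelace sum; only the two edges meeting at Q involve m:
2·Area = [((-10)·5 − m·14) + (m·2 − 15·5)] + 302
       = -12·m + 177 = 249
⇒ m = -6.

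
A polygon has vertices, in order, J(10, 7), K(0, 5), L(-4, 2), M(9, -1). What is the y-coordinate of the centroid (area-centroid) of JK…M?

Apply the surveyor's formula. First the cross-terms c_i = x_i·y_{i+1} − x_{i+1}·y_i:
  50, 20, -14, 73  ⇒  2A = 129, A = 64.5.
Then Σ (y_i + y_{i+1})·c_i = 1164, so ȳ = 1164 / (6·64.5) = 388/129.

388/129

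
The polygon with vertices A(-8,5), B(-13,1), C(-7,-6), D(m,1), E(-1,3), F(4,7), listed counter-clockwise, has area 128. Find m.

7

Write out the shoelace sum; only the two edges meeting at D involve m:
2·Area = [((-7)·1 − m·(-6)) + (m·3 − (-1)·1)] + 199
       = 9·m + 193 = 256
⇒ m = 7.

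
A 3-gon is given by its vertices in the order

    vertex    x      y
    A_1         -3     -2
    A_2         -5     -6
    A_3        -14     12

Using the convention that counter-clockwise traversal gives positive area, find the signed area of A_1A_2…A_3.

-36

Apply the surveyor's formula: 2A = Σ (x_i·y_{i+1} − x_{i+1}·y_i), indices taken mod 3.
A_1→A_2: (-3)(-6) − (-5)(-2) = 8
A_2→A_3: (-5)(12) − (-14)(-6) = -144
A_3→A_1: (-14)(-2) − (-3)(12) = 64
Σ = -72
Signed area = Σ/2 = -36 (negative ⇒ clockwise traversal).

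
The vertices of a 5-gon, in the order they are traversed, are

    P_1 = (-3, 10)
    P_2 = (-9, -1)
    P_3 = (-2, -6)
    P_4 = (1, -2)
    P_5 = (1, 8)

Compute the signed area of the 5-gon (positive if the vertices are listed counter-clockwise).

99.5

Apply the shoelace (surveyor's) formula: 2A = Σ (x_i·y_{i+1} − x_{i+1}·y_i), indices taken mod 5.
P_1→P_2: (-3)(-1) − (-9)(10) = 93
P_2→P_3: (-9)(-6) − (-2)(-1) = 52
P_3→P_4: (-2)(-2) − (1)(-6) = 10
P_4→P_5: (1)(8) − (1)(-2) = 10
P_5→P_1: (1)(10) − (-3)(8) = 34
Σ = 199
Signed area = Σ/2 = 99.5 (positive ⇒ counter-clockwise traversal).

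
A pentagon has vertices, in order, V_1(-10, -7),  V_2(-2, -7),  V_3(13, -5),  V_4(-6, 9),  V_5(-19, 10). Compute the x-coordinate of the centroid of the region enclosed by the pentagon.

Apply the surveyor's formula. First the cross-terms c_i = x_i·y_{i+1} − x_{i+1}·y_i:
  56, 101, 87, 111, 233  ⇒  2A = 588, A = 294.
Then Σ (x_i + x_{i+1})·c_i = -8484, so x̄ = -8484 / (6·294) = -101/21.

-101/21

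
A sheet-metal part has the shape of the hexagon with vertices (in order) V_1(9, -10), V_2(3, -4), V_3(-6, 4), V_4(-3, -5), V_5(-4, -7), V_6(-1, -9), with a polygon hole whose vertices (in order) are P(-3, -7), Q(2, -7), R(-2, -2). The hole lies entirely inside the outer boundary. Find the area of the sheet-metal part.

60

Outer boundary:
V_1→V_2: (9)(-4) − (3)(-10) = -6
V_2→V_3: (3)(4) − (-6)(-4) = -12
V_3→V_4: (-6)(-5) − (-3)(4) = 42
V_4→V_5: (-3)(-7) − (-4)(-5) = 1
V_5→V_6: (-4)(-9) − (-1)(-7) = 29
V_6→V_1: (-1)(-10) − (9)(-9) = 91
Σ = 145
Area = |Σ|/2 = 72.5.
Hole:
Apply the shoelace formula: 2A = Σ (x_i·y_{i+1} − x_{i+1}·y_i), indices taken mod 3.
Σ = (35) + (-18) + (8) = 25
Area = |Σ|/2 = 12.5.
Net area = 72.5 − 12.5 = 60.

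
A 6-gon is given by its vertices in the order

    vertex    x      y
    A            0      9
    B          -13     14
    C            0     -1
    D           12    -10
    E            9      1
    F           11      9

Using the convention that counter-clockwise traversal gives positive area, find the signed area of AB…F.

206.5

Apply the shoelace formula: 2A = Σ (x_i·y_{i+1} − x_{i+1}·y_i), indices taken mod 6.
A→B: (0)(14) − (-13)(9) = 117
B→C: (-13)(-1) − (0)(14) = 13
C→D: (0)(-10) − (12)(-1) = 12
D→E: (12)(1) − (9)(-10) = 102
E→F: (9)(9) − (11)(1) = 70
F→A: (11)(9) − (0)(9) = 99
Σ = 413
Signed area = Σ/2 = 206.5 (positive ⇒ counter-clockwise traversal).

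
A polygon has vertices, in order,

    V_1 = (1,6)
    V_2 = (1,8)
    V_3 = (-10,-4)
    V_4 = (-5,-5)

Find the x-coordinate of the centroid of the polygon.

-1030/249

Apply the shoelace formula. First the cross-terms c_i = x_i·y_{i+1} − x_{i+1}·y_i:
  2, 76, 30, -25  ⇒  2A = 83, A = 41.5.
Then Σ (x_i + x_{i+1})·c_i = -1030, so x̄ = -1030 / (6·41.5) = -1030/249.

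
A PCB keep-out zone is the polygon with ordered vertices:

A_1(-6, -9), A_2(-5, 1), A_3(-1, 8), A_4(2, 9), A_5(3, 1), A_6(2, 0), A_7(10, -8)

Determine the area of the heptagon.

Apply the shoelace (surveyor's) formula: 2A = Σ (x_i·y_{i+1} − x_{i+1}·y_i), indices taken mod 7.
Σ = (-51) + (-39) + (-25) + (-25) + (-2) + (-16) + (-138) = -296
Area = |Σ|/2 = 148.

148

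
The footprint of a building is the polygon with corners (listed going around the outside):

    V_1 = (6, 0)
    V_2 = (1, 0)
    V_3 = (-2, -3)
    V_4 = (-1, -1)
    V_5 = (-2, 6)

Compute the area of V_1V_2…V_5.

Apply the shoelace (surveyor's) formula: 2A = Σ (x_i·y_{i+1} − x_{i+1}·y_i), indices taken mod 5.
Σ = (0) + (-3) + (-1) + (-8) + (-36) = -48
Area = |Σ|/2 = 24.

24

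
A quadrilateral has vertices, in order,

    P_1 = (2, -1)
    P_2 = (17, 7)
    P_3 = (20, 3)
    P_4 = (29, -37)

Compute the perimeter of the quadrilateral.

|P_1P_2| = √((15)² + (8)²) = √289 = 17
|P_2P_3| = √((3)² + (-4)²) = √25 = 5
|P_3P_4| = √((9)² + (-40)²) = √1681 = 41
|P_4P_1| = √((-27)² + (36)²) = √2025 = 45
Perimeter = 17 + 5 + 41 + 45 = 108.

108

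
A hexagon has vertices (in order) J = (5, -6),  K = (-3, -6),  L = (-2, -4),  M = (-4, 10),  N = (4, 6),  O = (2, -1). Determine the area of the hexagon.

Apply the shoelace formula: 2A = Σ (x_i·y_{i+1} − x_{i+1}·y_i), indices taken mod 6.
Cross-terms: -48, 0, -36, -64, -16, -7  ⇒  Σ = -171
Area = |Σ|/2 = 85.5.

85.5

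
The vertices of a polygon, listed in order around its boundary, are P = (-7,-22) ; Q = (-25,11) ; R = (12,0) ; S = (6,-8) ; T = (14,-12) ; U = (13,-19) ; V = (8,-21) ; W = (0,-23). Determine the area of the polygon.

Cross-terms: -627, -132, -96, 40, -110, -121, -184, -161  ⇒  Σ = -1391
Area = |Σ|/2 = 695.5.

695.5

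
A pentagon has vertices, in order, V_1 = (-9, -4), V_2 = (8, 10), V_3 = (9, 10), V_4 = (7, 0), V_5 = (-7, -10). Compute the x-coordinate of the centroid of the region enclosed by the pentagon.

8/27

Apply the surveyor's formula. First the cross-terms c_i = x_i·y_{i+1} − x_{i+1}·y_i:
  -58, -10, -70, -70, -62  ⇒  2A = -270, A = -135.
Then Σ (x_i + x_{i+1})·c_i = -240, so x̄ = -240 / (6·(-135)) = 8/27.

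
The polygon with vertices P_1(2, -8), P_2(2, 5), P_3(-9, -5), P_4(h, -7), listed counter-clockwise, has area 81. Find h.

-8

The doubled signed area Σ (x_i y_{i+1} − x_{i+1} y_i) is linear in h.
With h=0 it equals 138; the coefficient of h is -3 (from the two edges through P_4).
So -3·h + 138 = 2·81 = 162 ⇒ h = -8.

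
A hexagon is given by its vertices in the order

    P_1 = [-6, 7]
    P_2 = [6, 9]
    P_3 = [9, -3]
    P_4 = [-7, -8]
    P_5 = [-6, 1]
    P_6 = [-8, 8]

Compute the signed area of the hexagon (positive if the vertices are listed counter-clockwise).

-195.5

P_1→P_2: (-6)(9) − (6)(7) = -96
P_2→P_3: (6)(-3) − (9)(9) = -99
P_3→P_4: (9)(-8) − (-7)(-3) = -93
P_4→P_5: (-7)(1) − (-6)(-8) = -55
P_5→P_6: (-6)(8) − (-8)(1) = -40
P_6→P_1: (-8)(7) − (-6)(8) = -8
Σ = -391
Signed area = Σ/2 = -195.5 (negative ⇒ clockwise traversal).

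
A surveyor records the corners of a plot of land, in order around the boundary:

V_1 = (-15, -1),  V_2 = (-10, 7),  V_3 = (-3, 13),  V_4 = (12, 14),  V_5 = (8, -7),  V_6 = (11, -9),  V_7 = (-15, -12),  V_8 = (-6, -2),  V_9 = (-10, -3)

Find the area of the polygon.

V_1→V_2: (-15)(7) − (-10)(-1) = -115
V_2→V_3: (-10)(13) − (-3)(7) = -109
V_3→V_4: (-3)(14) − (12)(13) = -198
V_4→V_5: (12)(-7) − (8)(14) = -196
V_5→V_6: (8)(-9) − (11)(-7) = 5
V_6→V_7: (11)(-12) − (-15)(-9) = -267
V_7→V_8: (-15)(-2) − (-6)(-12) = -42
V_8→V_9: (-6)(-3) − (-10)(-2) = -2
V_9→V_1: (-10)(-1) − (-15)(-3) = -35
Σ = -959
Area = |Σ|/2 = 479.5.

479.5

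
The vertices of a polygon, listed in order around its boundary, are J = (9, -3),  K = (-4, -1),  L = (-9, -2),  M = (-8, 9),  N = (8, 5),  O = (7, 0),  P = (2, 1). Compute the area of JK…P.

137

Cross-terms: -21, -1, -97, -112, -35, 7, -15  ⇒  Σ = -274
Area = |Σ|/2 = 137.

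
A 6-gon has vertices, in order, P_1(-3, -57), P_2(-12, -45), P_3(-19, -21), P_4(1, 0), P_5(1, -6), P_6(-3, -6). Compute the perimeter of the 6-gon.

|P_1P_2| = √((-9)² + (12)²) = √225 = 15
|P_2P_3| = √((-7)² + (24)²) = √625 = 25
|P_3P_4| = √((20)² + (21)²) = √841 = 29
|P_4P_5| = √((0)² + (-6)²) = √36 = 6
|P_5P_6| = √((-4)² + (0)²) = √16 = 4
|P_6P_1| = √((0)² + (-51)²) = √2601 = 51
Perimeter = 15 + 25 + 29 + 6 + 4 + 51 = 130.

130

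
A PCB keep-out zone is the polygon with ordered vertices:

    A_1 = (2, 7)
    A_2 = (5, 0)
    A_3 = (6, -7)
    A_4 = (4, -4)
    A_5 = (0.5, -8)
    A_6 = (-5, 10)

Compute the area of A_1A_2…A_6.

93

Apply the surveyor's formula: 2A = Σ (x_i·y_{i+1} − x_{i+1}·y_i), indices taken mod 6.
A_1→A_2: (2)(0) − (5)(7) = -35
A_2→A_3: (5)(-7) − (6)(0) = -35
A_3→A_4: (6)(-4) − (4)(-7) = 4
A_4→A_5: (4)(-8) − (0.5)(-4) = -30
A_5→A_6: (0.5)(10) − (-5)(-8) = -35
A_6→A_1: (-5)(7) − (2)(10) = -55
Σ = -186
Area = |Σ|/2 = 93.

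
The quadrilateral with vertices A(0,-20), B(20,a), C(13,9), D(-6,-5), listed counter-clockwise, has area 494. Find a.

-23

Write out the shoelace sum; only the two edges meeting at B involve a:
2·Area = [(0·a − 20·(-20)) + (20·9 − 13·a)] + 109
       = -13·a + 689 = 988
⇒ a = -23.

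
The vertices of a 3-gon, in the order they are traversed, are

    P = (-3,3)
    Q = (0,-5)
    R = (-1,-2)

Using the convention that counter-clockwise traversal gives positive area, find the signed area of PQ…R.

P→Q: (-3)(-5) − (0)(3) = 15
Q→R: (0)(-2) − (-1)(-5) = -5
R→P: (-1)(3) − (-3)(-2) = -9
Σ = 1
Signed area = Σ/2 = 0.5 (positive ⇒ counter-clockwise traversal).

0.5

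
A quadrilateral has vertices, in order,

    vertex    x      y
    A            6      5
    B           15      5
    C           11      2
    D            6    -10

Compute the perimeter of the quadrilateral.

|AB| = √((9)² + (0)²) = √81 = 9
|BC| = √((-4)² + (-3)²) = √25 = 5
|CD| = √((-5)² + (-12)²) = √169 = 13
|DA| = √((0)² + (15)²) = √225 = 15
Perimeter = 9 + 5 + 13 + 15 = 42.

42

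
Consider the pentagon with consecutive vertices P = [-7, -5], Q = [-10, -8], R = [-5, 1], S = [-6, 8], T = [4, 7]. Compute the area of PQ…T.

Cross-terms: 6, -50, -34, -74, 29  ⇒  Σ = -123
Area = |Σ|/2 = 61.5.

61.5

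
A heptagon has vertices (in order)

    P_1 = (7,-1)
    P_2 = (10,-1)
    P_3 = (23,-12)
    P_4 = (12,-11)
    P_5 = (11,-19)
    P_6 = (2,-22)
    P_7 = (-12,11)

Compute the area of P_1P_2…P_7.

Apply the shoelace (surveyor's) formula: 2A = Σ (x_i·y_{i+1} − x_{i+1}·y_i), indices taken mod 7.
Σ = (3) + (-97) + (-109) + (-107) + (-204) + (-242) + (-65) = -821
Area = |Σ|/2 = 410.5.

410.5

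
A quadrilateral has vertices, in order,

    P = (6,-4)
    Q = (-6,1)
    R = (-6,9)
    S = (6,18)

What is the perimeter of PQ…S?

|PQ| = √((-12)² + (5)²) = √169 = 13
|QR| = √((0)² + (8)²) = √64 = 8
|RS| = √((12)² + (9)²) = √225 = 15
|SP| = √((0)² + (-22)²) = √484 = 22
Perimeter = 13 + 8 + 15 + 22 = 58.

58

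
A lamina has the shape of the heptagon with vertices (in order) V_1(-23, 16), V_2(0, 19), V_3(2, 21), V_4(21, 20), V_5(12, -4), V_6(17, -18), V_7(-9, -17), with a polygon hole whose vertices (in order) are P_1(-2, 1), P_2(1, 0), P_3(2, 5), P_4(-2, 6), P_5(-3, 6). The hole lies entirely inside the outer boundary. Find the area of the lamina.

1146.5

Outer boundary:
Apply the surveyor's formula: 2A = Σ (x_i·y_{i+1} − x_{i+1}·y_i), indices taken mod 7.
Σ = (-437) + (-38) + (-401) + (-324) + (-148) + (-451) + (-535) = -2334
Area = |Σ|/2 = 1167.
Hole:
Σ = (-1) + (5) + (22) + (6) + (9) = 41
Area = |Σ|/2 = 20.5.
Net area = 1167 − 20.5 = 1146.5.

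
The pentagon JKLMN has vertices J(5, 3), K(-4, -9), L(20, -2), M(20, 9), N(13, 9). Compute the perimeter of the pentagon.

|JK| = √((-9)² + (-12)²) = √225 = 15
|KL| = √((24)² + (7)²) = √625 = 25
|LM| = √((0)² + (11)²) = √121 = 11
|MN| = √((-7)² + (0)²) = √49 = 7
|NJ| = √((-8)² + (-6)²) = √100 = 10
Perimeter = 15 + 25 + 11 + 7 + 10 = 68.

68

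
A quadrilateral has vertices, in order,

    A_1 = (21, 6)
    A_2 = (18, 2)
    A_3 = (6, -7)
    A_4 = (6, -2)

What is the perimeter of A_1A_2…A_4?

42

|A_1A_2| = √((-3)² + (-4)²) = √25 = 5
|A_2A_3| = √((-12)² + (-9)²) = √225 = 15
|A_3A_4| = √((0)² + (5)²) = √25 = 5
|A_4A_1| = √((15)² + (8)²) = √289 = 17
Perimeter = 5 + 15 + 5 + 17 = 42.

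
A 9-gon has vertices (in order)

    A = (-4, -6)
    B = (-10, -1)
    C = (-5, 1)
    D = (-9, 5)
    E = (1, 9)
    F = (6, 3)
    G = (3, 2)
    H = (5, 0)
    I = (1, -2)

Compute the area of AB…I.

127.5

Apply Gauss's area formula: 2A = Σ (x_i·y_{i+1} − x_{i+1}·y_i), indices taken mod 9.
Σ = (-56) + (-15) + (-16) + (-86) + (-51) + (3) + (-10) + (-10) + (-14) = -255
Area = |Σ|/2 = 127.5.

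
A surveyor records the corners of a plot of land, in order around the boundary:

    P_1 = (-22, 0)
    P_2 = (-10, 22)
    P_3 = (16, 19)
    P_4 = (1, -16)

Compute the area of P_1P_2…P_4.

Σ = (-484) + (-542) + (-275) + (-352) = -1653
Area = |Σ|/2 = 826.5.

826.5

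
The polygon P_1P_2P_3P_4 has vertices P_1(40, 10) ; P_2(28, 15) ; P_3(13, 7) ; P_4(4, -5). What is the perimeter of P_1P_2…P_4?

|P_1P_2| = √((-12)² + (5)²) = √169 = 13
|P_2P_3| = √((-15)² + (-8)²) = √289 = 17
|P_3P_4| = √((-9)² + (-12)²) = √225 = 15
|P_4P_1| = √((36)² + (15)²) = √1521 = 39
Perimeter = 13 + 17 + 15 + 39 = 84.

84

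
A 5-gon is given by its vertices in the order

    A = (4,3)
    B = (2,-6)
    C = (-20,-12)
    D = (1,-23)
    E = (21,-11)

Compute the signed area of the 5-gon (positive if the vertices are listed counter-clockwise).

A→B: (4)(-6) − (2)(3) = -30
B→C: (2)(-12) − (-20)(-6) = -144
C→D: (-20)(-23) − (1)(-12) = 472
D→E: (1)(-11) − (21)(-23) = 472
E→A: (21)(3) − (4)(-11) = 107
Σ = 877
Signed area = Σ/2 = 438.5 (positive ⇒ counter-clockwise traversal).

438.5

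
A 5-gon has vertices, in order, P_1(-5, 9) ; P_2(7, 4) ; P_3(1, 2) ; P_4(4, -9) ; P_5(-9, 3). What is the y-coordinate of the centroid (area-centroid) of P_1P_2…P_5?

Apply Gauss's area formula. First the cross-terms c_i = x_i·y_{i+1} − x_{i+1}·y_i:
  -83, 10, -17, -69, -66  ⇒  2A = -225, A = -112.5.
Then Σ (y_i + y_{i+1})·c_i = -1278, so ȳ = -1278 / (6·(-112.5)) = 142/75.

142/75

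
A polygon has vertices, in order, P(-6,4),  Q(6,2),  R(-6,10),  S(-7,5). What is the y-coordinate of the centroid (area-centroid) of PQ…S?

211/39

Apply the surveyor's formula. First the cross-terms c_i = x_i·y_{i+1} − x_{i+1}·y_i:
  -36, 72, 40, 2  ⇒  2A = 78, A = 39.
Then Σ (y_i + y_{i+1})·c_i = 1266, so ȳ = 1266 / (6·39) = 211/39.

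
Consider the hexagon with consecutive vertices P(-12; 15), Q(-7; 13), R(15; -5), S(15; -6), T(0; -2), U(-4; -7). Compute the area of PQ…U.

P→Q: (-12)(13) − (-7)(15) = -51
Q→R: (-7)(-5) − (15)(13) = -160
R→S: (15)(-6) − (15)(-5) = -15
S→T: (15)(-2) − (0)(-6) = -30
T→U: (0)(-7) − (-4)(-2) = -8
U→P: (-4)(15) − (-12)(-7) = -144
Σ = -408
Area = |Σ|/2 = 204.

204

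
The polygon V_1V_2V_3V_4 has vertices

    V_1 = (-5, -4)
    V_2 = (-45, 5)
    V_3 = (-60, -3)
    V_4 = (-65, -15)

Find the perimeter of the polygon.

132

|V_1V_2| = √((-40)² + (9)²) = √1681 = 41
|V_2V_3| = √((-15)² + (-8)²) = √289 = 17
|V_3V_4| = √((-5)² + (-12)²) = √169 = 13
|V_4V_1| = √((60)² + (11)²) = √3721 = 61
Perimeter = 41 + 17 + 13 + 61 = 132.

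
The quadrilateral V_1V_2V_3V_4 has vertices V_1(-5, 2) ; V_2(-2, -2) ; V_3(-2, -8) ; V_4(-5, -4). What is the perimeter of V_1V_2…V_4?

|V_1V_2| = √((3)² + (-4)²) = √25 = 5
|V_2V_3| = √((0)² + (-6)²) = √36 = 6
|V_3V_4| = √((-3)² + (4)²) = √25 = 5
|V_4V_1| = √((0)² + (6)²) = √36 = 6
Perimeter = 5 + 6 + 5 + 6 = 22.

22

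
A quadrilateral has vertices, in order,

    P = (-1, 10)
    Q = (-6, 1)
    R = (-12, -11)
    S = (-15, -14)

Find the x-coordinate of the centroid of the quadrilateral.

-121/12

Apply the shoelace formula. First the cross-terms c_i = x_i·y_{i+1} − x_{i+1}·y_i:
  59, 78, 3, -164  ⇒  2A = -24, A = -12.
Then Σ (x_i + x_{i+1})·c_i = 726, so x̄ = 726 / (6·(-12)) = -121/12.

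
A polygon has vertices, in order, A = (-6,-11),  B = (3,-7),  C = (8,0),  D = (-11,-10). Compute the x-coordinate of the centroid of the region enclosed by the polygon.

-29/24

Apply the shoelace formula. First the cross-terms c_i = x_i·y_{i+1} − x_{i+1}·y_i:
  75, 56, -80, 61  ⇒  2A = 112, A = 56.
Then Σ (x_i + x_{i+1})·c_i = -406, so x̄ = -406 / (6·56) = -29/24.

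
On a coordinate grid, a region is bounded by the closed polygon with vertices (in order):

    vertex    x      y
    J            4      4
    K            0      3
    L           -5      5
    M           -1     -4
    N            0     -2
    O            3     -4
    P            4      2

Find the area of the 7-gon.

45

Apply Gauss's area formula: 2A = Σ (x_i·y_{i+1} − x_{i+1}·y_i), indices taken mod 7.
Cross-terms: 12, 15, 25, 2, 6, 22, 8  ⇒  Σ = 90
Area = |Σ|/2 = 45.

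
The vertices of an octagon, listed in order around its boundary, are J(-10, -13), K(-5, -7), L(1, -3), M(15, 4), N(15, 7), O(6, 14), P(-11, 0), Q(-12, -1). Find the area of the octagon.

300

Apply the shoelace (surveyor's) formula: 2A = Σ (x_i·y_{i+1} − x_{i+1}·y_i), indices taken mod 8.
J→K: (-10)(-7) − (-5)(-13) = 5
K→L: (-5)(-3) − (1)(-7) = 22
L→M: (1)(4) − (15)(-3) = 49
M→N: (15)(7) − (15)(4) = 45
N→O: (15)(14) − (6)(7) = 168
O→P: (6)(0) − (-11)(14) = 154
P→Q: (-11)(-1) − (-12)(0) = 11
Q→J: (-12)(-13) − (-10)(-1) = 146
Σ = 600
Area = |Σ|/2 = 300.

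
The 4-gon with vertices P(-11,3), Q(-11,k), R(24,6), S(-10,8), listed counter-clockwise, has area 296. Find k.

-9

The doubled signed area Σ (x_i y_{i+1} − x_{i+1} y_i) is linear in k.
With k=0 it equals 277; the coefficient of k is -35 (from the two edges through Q).
So -35·k + 277 = 2·296 = 592 ⇒ k = -9.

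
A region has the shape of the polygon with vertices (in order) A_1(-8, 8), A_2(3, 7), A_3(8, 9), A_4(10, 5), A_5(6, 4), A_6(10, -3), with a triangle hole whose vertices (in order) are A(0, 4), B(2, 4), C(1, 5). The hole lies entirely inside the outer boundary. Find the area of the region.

74.5

Outer boundary:
Apply Gauss's area formula: 2A = Σ (x_i·y_{i+1} − x_{i+1}·y_i), indices taken mod 6.
Σ = (-80) + (-29) + (-50) + (10) + (-58) + (56) = -151
Area = |Σ|/2 = 75.5.
Hole:
Apply the shoelace (surveyor's) formula: 2A = Σ (x_i·y_{i+1} − x_{i+1}·y_i), indices taken mod 3.
Σ = (-8) + (6) + (4) = 2
Area = |Σ|/2 = 1.
Net area = 75.5 − 1 = 74.5.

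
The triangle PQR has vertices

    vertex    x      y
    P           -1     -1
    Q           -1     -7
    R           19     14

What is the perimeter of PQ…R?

60

|PQ| = √((0)² + (-6)²) = √36 = 6
|QR| = √((20)² + (21)²) = √841 = 29
|RP| = √((-20)² + (-15)²) = √625 = 25
Perimeter = 6 + 29 + 25 = 60.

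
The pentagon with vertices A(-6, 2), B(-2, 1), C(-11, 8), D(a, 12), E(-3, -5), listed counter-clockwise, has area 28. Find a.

Write out the shoelace sum; only the two edges meeting at D involve a:
2·Area = [((-11)·12 − a·8) + (a·(-5) − (-3)·12)] + -43
       = -13·a + -139 = 56
⇒ a = -15.

-15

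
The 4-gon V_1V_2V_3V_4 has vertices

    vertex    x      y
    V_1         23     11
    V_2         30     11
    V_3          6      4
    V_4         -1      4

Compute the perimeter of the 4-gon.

64

|V_1V_2| = √((7)² + (0)²) = √49 = 7
|V_2V_3| = √((-24)² + (-7)²) = √625 = 25
|V_3V_4| = √((-7)² + (0)²) = √49 = 7
|V_4V_1| = √((24)² + (7)²) = √625 = 25
Perimeter = 7 + 25 + 7 + 25 = 64.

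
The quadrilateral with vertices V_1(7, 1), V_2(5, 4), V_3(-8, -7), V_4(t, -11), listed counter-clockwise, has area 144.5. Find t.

13

The doubled signed area Σ (x_i y_{i+1} − x_{i+1} y_i) is linear in t.
With t=0 it equals 185; the coefficient of t is 8 (from the two edges through V_4).
So 8·t + 185 = 2·144.5 = 289 ⇒ t = 13.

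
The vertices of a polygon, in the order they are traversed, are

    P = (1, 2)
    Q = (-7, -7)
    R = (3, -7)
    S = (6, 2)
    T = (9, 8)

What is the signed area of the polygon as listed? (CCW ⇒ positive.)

82.5

Apply the shoelace formula: 2A = Σ (x_i·y_{i+1} − x_{i+1}·y_i), indices taken mod 5.
Σ = (7) + (70) + (48) + (30) + (10) = 165
Signed area = Σ/2 = 82.5 (positive ⇒ counter-clockwise traversal).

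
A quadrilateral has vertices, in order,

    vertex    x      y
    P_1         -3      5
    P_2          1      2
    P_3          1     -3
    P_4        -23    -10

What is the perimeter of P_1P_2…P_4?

|P_1P_2| = √((4)² + (-3)²) = √25 = 5
|P_2P_3| = √((0)² + (-5)²) = √25 = 5
|P_3P_4| = √((-24)² + (-7)²) = √625 = 25
|P_4P_1| = √((20)² + (15)²) = √625 = 25
Perimeter = 5 + 5 + 25 + 25 = 60.

60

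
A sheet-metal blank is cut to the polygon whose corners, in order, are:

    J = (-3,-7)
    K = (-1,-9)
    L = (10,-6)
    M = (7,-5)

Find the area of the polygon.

Apply the shoelace formula: 2A = Σ (x_i·y_{i+1} − x_{i+1}·y_i), indices taken mod 4.
Cross-terms: 20, 96, -8, -64  ⇒  Σ = 44
Area = |Σ|/2 = 22.

22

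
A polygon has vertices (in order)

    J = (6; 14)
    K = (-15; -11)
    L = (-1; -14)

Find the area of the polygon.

Apply the shoelace formula: 2A = Σ (x_i·y_{i+1} − x_{i+1}·y_i), indices taken mod 3.
Σ = (144) + (199) + (70) = 413
Area = |Σ|/2 = 206.5.

206.5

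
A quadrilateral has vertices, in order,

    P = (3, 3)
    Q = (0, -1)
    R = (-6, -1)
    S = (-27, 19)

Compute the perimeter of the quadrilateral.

|PQ| = √((-3)² + (-4)²) = √25 = 5
|QR| = √((-6)² + (0)²) = √36 = 6
|RS| = √((-21)² + (20)²) = √841 = 29
|SP| = √((30)² + (-16)²) = √1156 = 34
Perimeter = 5 + 6 + 29 + 34 = 74.

74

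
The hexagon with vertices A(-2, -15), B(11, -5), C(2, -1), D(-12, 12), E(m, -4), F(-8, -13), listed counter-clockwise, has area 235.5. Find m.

-7

The doubled signed area Σ (x_i y_{i+1} − x_{i+1} y_i) is linear in m.
With m=0 it equals 296; the coefficient of m is -25 (from the two edges through E).
So -25·m + 296 = 2·235.5 = 471 ⇒ m = -7.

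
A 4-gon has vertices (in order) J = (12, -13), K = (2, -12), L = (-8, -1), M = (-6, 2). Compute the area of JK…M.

92

Apply Gauss's area formula: 2A = Σ (x_i·y_{i+1} − x_{i+1}·y_i), indices taken mod 4.
Σ = (-118) + (-98) + (-22) + (54) = -184
Area = |Σ|/2 = 92.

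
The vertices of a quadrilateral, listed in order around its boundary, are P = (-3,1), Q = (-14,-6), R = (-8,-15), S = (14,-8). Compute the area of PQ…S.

Cross-terms: 32, 162, 274, -10  ⇒  Σ = 458
Area = |Σ|/2 = 229.

229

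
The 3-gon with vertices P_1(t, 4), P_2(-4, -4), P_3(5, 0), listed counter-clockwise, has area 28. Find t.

Write out the shoelace sum; only the two edges meeting at P_1 involve t:
2·Area = [(5·4 − t·0) + (t·(-4) − (-4)·4)] + 20
       = -4·t + 56 = 56
⇒ t = 0.

0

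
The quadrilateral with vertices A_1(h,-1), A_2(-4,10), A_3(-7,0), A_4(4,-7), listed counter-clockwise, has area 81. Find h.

Write out the shoelace sum; only the two edges meeting at A_1 involve h:
2·Area = [(4·(-1) − h·(-7)) + (h·10 − (-4)·(-1))] + 119
       = 17·h + 111 = 162
⇒ h = 3.

3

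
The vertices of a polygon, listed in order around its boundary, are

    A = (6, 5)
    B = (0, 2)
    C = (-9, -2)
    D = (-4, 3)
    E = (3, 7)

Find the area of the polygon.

Apply the surveyor's formula: 2A = Σ (x_i·y_{i+1} − x_{i+1}·y_i), indices taken mod 5.
Σ = (12) + (18) + (-35) + (-37) + (-27) = -69
Area = |Σ|/2 = 34.5.

34.5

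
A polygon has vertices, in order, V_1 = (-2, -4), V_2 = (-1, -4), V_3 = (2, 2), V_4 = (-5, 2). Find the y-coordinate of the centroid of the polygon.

Apply the shoelace formula. First the cross-terms c_i = x_i·y_{i+1} − x_{i+1}·y_i:
  4, 6, 14, 24  ⇒  2A = 48, A = 24.
Then Σ (y_i + y_{i+1})·c_i = -36, so ȳ = -36 / (6·24) = -0.25.

-0.25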